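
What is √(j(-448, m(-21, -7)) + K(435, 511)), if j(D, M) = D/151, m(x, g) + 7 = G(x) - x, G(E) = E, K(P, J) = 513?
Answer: √11629265/151 ≈ 22.584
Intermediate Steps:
m(x, g) = -7 (m(x, g) = -7 + (x - x) = -7 + 0 = -7)
j(D, M) = D/151 (j(D, M) = D*(1/151) = D/151)
√(j(-448, m(-21, -7)) + K(435, 511)) = √((1/151)*(-448) + 513) = √(-448/151 + 513) = √(77015/151) = √11629265/151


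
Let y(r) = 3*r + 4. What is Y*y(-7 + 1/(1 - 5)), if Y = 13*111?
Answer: -102453/4 ≈ -25613.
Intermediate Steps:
y(r) = 4 + 3*r
Y = 1443
Y*y(-7 + 1/(1 - 5)) = 1443*(4 + 3*(-7 + 1/(1 - 5))) = 1443*(4 + 3*(-7 + 1/(-4))) = 1443*(4 + 3*(-7 - ¼)) = 1443*(4 + 3*(-29/4)) = 1443*(4 - 87/4) = 1443*(-71/4) = -102453/4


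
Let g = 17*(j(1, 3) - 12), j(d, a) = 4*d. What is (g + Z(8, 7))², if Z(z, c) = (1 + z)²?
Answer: 3025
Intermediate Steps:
g = -136 (g = 17*(4*1 - 12) = 17*(4 - 12) = 17*(-8) = -136)
(g + Z(8, 7))² = (-136 + (1 + 8)²)² = (-136 + 9²)² = (-136 + 81)² = (-55)² = 3025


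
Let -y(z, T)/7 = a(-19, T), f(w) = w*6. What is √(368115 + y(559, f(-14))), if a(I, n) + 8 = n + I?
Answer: 6*√10247 ≈ 607.37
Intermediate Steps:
f(w) = 6*w
a(I, n) = -8 + I + n (a(I, n) = -8 + (n + I) = -8 + (I + n) = -8 + I + n)
y(z, T) = 189 - 7*T (y(z, T) = -7*(-8 - 19 + T) = -7*(-27 + T) = 189 - 7*T)
√(368115 + y(559, f(-14))) = √(368115 + (189 - 42*(-14))) = √(368115 + (189 - 7*(-84))) = √(368115 + (189 + 588)) = √(368115 + 777) = √368892 = 6*√10247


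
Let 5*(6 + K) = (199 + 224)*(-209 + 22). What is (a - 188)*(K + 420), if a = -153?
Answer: 26267571/5 ≈ 5.2535e+6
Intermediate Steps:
K = -79131/5 (K = -6 + ((199 + 224)*(-209 + 22))/5 = -6 + (423*(-187))/5 = -6 + (⅕)*(-79101) = -6 - 79101/5 = -79131/5 ≈ -15826.)
(a - 188)*(K + 420) = (-153 - 188)*(-79131/5 + 420) = -341*(-77031/5) = 26267571/5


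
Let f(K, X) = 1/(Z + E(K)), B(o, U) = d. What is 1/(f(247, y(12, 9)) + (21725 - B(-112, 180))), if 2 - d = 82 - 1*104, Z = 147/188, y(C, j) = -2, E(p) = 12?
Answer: 2403/52147691 ≈ 4.6081e-5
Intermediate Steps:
Z = 147/188 (Z = 147*(1/188) = 147/188 ≈ 0.78191)
d = 24 (d = 2 - (82 - 1*104) = 2 - (82 - 104) = 2 - 1*(-22) = 2 + 22 = 24)
B(o, U) = 24
f(K, X) = 188/2403 (f(K, X) = 1/(147/188 + 12) = 1/(2403/188) = 188/2403)
1/(f(247, y(12, 9)) + (21725 - B(-112, 180))) = 1/(188/2403 + (21725 - 1*24)) = 1/(188/2403 + (21725 - 24)) = 1/(188/2403 + 21701) = 1/(52147691/2403) = 2403/52147691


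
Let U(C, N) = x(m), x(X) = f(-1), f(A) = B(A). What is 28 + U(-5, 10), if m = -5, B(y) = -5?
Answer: 23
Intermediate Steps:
f(A) = -5
x(X) = -5
U(C, N) = -5
28 + U(-5, 10) = 28 - 5 = 23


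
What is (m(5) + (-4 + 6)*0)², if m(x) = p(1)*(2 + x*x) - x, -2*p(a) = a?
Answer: 1369/4 ≈ 342.25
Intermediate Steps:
p(a) = -a/2
m(x) = -1 - x - x²/2 (m(x) = (-½*1)*(2 + x*x) - x = -(2 + x²)/2 - x = (-1 - x²/2) - x = -1 - x - x²/2)
(m(5) + (-4 + 6)*0)² = ((-1 - 1*5 - ½*5²) + (-4 + 6)*0)² = ((-1 - 5 - ½*25) + 2*0)² = ((-1 - 5 - 25/2) + 0)² = (-37/2 + 0)² = (-37/2)² = 1369/4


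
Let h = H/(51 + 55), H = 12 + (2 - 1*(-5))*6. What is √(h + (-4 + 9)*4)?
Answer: √57611/53 ≈ 4.5287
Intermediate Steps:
H = 54 (H = 12 + (2 + 5)*6 = 12 + 7*6 = 12 + 42 = 54)
h = 27/53 (h = 54/(51 + 55) = 54/106 = 54*(1/106) = 27/53 ≈ 0.50943)
√(h + (-4 + 9)*4) = √(27/53 + (-4 + 9)*4) = √(27/53 + 5*4) = √(27/53 + 20) = √(1087/53) = √57611/53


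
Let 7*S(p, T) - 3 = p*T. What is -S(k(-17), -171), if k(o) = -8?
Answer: -1371/7 ≈ -195.86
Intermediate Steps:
S(p, T) = 3/7 + T*p/7 (S(p, T) = 3/7 + (p*T)/7 = 3/7 + (T*p)/7 = 3/7 + T*p/7)
-S(k(-17), -171) = -(3/7 + (⅐)*(-171)*(-8)) = -(3/7 + 1368/7) = -1*1371/7 = -1371/7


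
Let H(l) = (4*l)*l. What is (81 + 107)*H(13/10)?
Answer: 31772/25 ≈ 1270.9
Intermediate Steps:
H(l) = 4*l²
(81 + 107)*H(13/10) = (81 + 107)*(4*(13/10)²) = 188*(4*(13*(⅒))²) = 188*(4*(13/10)²) = 188*(4*(169/100)) = 188*(169/25) = 31772/25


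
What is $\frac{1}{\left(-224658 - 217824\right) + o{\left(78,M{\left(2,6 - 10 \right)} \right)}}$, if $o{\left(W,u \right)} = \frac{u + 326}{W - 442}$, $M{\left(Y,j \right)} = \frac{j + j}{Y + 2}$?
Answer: $- \frac{91}{40265943} \approx -2.26 \cdot 10^{-6}$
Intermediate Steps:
$M{\left(Y,j \right)} = \frac{2 j}{2 + Y}$
$o{\left(W,u \right)} = \frac{326 + u}{-442 + W}$
$\frac{1}{\left(-224658 - 217824\right) + o{\left(78,M{\left(2,6 - 10 \right)} \right)}} = \frac{1}{\left(-224658 - 217824\right) + \frac{326 + \frac{2 \left(6 - 10\right)}{2 + 2}}{-442 + 78}} = \frac{1}{-442482 + \frac{326 + \frac{2 \left(6 - 10\right)}{4}}{-364}} = \frac{1}{-442482 - \frac{326 + 2 \left(-4\right) \frac{1}{4}}{364}} = \frac{1}{-442482 - \frac{326 - 2}{364}} = \frac{1}{-442482 - \frac{81}{91}} = \frac{1}{- \frac{40265943}{91}} = - \frac{91}{40265943}$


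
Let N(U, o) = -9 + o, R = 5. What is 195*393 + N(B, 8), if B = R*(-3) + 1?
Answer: 76634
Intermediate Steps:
B = -14 (B = 5*(-3) + 1 = -15 + 1 = -14)
195*393 + N(B, 8) = 195*393 + (-9 + 8) = 76635 - 1 = 76634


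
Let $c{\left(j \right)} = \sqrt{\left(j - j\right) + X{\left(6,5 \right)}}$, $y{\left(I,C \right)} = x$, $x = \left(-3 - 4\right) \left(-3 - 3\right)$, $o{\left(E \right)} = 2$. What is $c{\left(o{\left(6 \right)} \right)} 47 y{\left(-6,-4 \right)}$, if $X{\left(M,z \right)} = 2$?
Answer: $1974 \sqrt{2} \approx 2791.7$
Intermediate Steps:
$x = 42$ ($x = \left(-7\right) \left(-6\right) = 42$)
$y{\left(I,C \right)} = 42$
$c{\left(j \right)} = \sqrt{2}$ ($c{\left(j \right)} = \sqrt{\left(j - j\right) + 2} = \sqrt{0 + 2} = \sqrt{2}$)
$c{\left(o{\left(6 \right)} \right)} 47 y{\left(-6,-4 \right)} = \sqrt{2} \cdot 47 \cdot 42 = 47 \sqrt{2} \cdot 42 = 1974 \sqrt{2}$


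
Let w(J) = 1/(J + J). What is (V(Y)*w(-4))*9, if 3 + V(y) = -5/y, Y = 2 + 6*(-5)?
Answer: 711/224 ≈ 3.1741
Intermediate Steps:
Y = -28 (Y = 2 - 30 = -28)
w(J) = 1/(2*J)
V(y) = -3 - 5/y
(V(Y)*w(-4))*9 = ((-3 - 5/(-28))*((1/2)/(-4)))*9 = ((-3 - 5*(-1/28))*((1/2)*(-1/4)))*9 = ((-3 + 5/28)*(-1/8))*9 = -79/28*(-1/8)*9 = (79/224)*9 = 711/224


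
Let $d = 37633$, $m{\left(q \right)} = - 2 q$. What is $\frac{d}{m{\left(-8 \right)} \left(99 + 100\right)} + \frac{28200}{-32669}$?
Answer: $\frac{1139643677}{104018096} \approx 10.956$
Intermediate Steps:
$\frac{d}{m{\left(-8 \right)} \left(99 + 100\right)} + \frac{28200}{-32669} = \frac{37633}{\left(-2\right) \left(-8\right) \left(99 + 100\right)} + \frac{28200}{-32669} = \frac{37633}{16 \cdot 199} + 28200 \left(- \frac{1}{32669}\right) = \frac{37633}{3184} - \frac{28200}{32669} = \frac{1139643677}{104018096}$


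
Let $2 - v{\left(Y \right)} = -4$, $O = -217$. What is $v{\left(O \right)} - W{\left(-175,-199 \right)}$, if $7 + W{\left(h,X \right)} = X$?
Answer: $212$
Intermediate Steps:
$W{\left(h,X \right)} = -7 + X$
$v{\left(Y \right)} = 6$ ($v{\left(Y \right)} = 2 - -4 = 2 + 4 = 6$)
$v{\left(O \right)} - W{\left(-175,-199 \right)} = 6 - \left(-7 - 199\right) = 6 - -206 = 6 + 206 = 212$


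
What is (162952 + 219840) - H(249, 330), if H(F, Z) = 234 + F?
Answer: 382309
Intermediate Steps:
(162952 + 219840) - H(249, 330) = (162952 + 219840) - (234 + 249) = 382792 - 1*483 = 382792 - 483 = 382309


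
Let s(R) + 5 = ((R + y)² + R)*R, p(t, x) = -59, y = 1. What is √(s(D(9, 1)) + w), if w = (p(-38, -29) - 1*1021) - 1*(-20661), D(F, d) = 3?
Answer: √19633 ≈ 140.12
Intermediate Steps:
s(R) = -5 + R*(R + (1 + R)²) (s(R) = -5 + ((R + 1)² + R)*R = -5 + ((1 + R)² + R)*R = -5 + (R + (1 + R)²)*R = -5 + R*(R + (1 + R)²))
w = 19581 (w = (-59 - 1*1021) - 1*(-20661) = (-59 - 1021) + 20661 = -1080 + 20661 = 19581)
√(s(D(9, 1)) + w) = √((-5 + 3² + 3*(1 + 3)²) + 19581) = √((-5 + 9 + 3*4²) + 19581) = √((-5 + 9 + 3*16) + 19581) = √((-5 + 9 + 48) + 19581) = √(52 + 19581) = √19633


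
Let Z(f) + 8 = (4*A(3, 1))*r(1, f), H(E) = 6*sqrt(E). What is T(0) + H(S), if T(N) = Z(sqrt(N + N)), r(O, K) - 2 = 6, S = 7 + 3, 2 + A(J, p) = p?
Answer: -40 + 6*sqrt(10) ≈ -21.026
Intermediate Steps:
A(J, p) = -2 + p
S = 10
r(O, K) = 8 (r(O, K) = 2 + 6 = 8)
Z(f) = -40 (Z(f) = -8 + (4*(-2 + 1))*8 = -8 + (4*(-1))*8 = -8 - 4*8 = -8 - 32 = -40)
T(N) = -40
T(0) + H(S) = -40 + 6*sqrt(10)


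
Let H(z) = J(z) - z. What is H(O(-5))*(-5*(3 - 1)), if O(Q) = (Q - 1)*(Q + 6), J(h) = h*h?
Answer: -420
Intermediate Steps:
J(h) = h²
O(Q) = (-1 + Q)*(6 + Q)
H(z) = z² - z
H(O(-5))*(-5*(3 - 1)) = ((-6 + (-5)² + 5*(-5))*(-1 + (-6 + (-5)² + 5*(-5))))*(-5*(3 - 1)) = ((-6 + 25 - 25)*(-1 + (-6 + 25 - 25)))*(-5*2) = -6*(-1 - 6)*(-10) = -6*(-7)*(-10) = 42*(-10) = -420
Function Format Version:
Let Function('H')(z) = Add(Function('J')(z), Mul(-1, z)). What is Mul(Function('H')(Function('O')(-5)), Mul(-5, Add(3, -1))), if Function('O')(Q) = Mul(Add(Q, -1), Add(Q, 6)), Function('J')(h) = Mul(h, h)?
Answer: -420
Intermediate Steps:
Function('J')(h) = Pow(h, 2)
Function('O')(Q) = Mul(Add(-1, Q), Add(6, Q))
Function('H')(z) = Add(Pow(z, 2), Mul(-1, z))
Mul(Function('H')(Function('O')(-5)), Mul(-5, Add(3, -1))) = Mul(Mul(Add(-6, Pow(-5, 2), Mul(5, -5)), Add(-1, Add(-6, Pow(-5, 2), Mul(5, -5)))), Mul(-5, Add(3, -1))) = Mul(Mul(Add(-6, 25, -25), Add(-1, Add(-6, 25, -25))), Mul(-5, 2)) = Mul(Mul(-6, Add(-1, -6)), -10) = Mul(Mul(-6, -7), -10) = Mul(42, -10) = -420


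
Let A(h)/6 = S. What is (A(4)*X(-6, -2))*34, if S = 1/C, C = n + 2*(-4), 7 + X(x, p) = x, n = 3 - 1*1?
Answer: 442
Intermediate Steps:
n = 2 (n = 3 - 1 = 2)
X(x, p) = -7 + x
C = -6 (C = 2 + 2*(-4) = 2 - 8 = -6)
S = -1/6 (S = 1/(-6) = -1/6 ≈ -0.16667)
A(h) = -1 (A(h) = 6*(-1/6) = -1)
(A(4)*X(-6, -2))*34 = -(-7 - 6)*34 = -1*(-13)*34 = 13*34 = 442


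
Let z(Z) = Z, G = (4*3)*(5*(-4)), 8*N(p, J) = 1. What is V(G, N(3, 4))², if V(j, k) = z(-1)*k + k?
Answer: 0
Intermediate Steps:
N(p, J) = ⅛ (N(p, J) = (⅛)*1 = ⅛)
G = -240 (G = 12*(-20) = -240)
V(j, k) = 0 (V(j, k) = -k + k = 0)
V(G, N(3, 4))² = 0² = 0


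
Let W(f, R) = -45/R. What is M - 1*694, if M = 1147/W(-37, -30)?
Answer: 212/3 ≈ 70.667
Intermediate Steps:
W(f, R) = -45/R
M = 2294/3 (M = 1147/((-45/(-30))) = 1147/((-45*(-1/30))) = 1147/(3/2) = 1147*(2/3) = 2294/3 ≈ 764.67)
M - 1*694 = 2294/3 - 1*694 = 2294/3 - 694 = 212/3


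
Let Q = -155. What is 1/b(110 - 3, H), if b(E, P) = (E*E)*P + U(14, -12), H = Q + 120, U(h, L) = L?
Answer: -1/400727 ≈ -2.4955e-6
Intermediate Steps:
H = -35 (H = -155 + 120 = -35)
b(E, P) = -12 + P*E² (b(E, P) = (E*E)*P - 12 = E²*P - 12 = P*E² - 12 = -12 + P*E²)
1/b(110 - 3, H) = 1/(-12 - 35*(110 - 3)²) = 1/(-12 - 35*107²) = 1/(-12 - 35*11449) = 1/(-12 - 400715) = 1/(-400727) = -1/400727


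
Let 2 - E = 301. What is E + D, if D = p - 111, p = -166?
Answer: -576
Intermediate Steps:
E = -299 (E = 2 - 1*301 = 2 - 301 = -299)
D = -277 (D = -166 - 111 = -277)
E + D = -299 - 277 = -576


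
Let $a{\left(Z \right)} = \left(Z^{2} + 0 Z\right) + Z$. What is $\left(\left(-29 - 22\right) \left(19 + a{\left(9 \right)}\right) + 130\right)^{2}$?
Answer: $29474041$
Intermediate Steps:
$a{\left(Z \right)} = Z + Z^{2}$ ($a{\left(Z \right)} = \left(Z^{2} + 0\right) + Z = Z^{2} + Z = Z + Z^{2}$)
$\left(\left(-29 - 22\right) \left(19 + a{\left(9 \right)}\right) + 130\right)^{2} = \left(\left(-29 - 22\right) \left(19 + 9 \left(1 + 9\right)\right) + 130\right)^{2} = \left(- 51 \left(19 + 9 \cdot 10\right) + 130\right)^{2} = \left(- 51 \left(19 + 90\right) + 130\right)^{2} = \left(\left(-51\right) 109 + 130\right)^{2} = \left(-5559 + 130\right)^{2} = \left(-5429\right)^{2} = 29474041$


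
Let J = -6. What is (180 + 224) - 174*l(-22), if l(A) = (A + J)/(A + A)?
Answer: 3226/11 ≈ 293.27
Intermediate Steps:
l(A) = (-6 + A)/(2*A) (l(A) = (A - 6)/(A + A) = (-6 + A)/((2*A)) = (-6 + A)*(1/(2*A)) = (-6 + A)/(2*A))
(180 + 224) - 174*l(-22) = (180 + 224) - 87*(-6 - 22)/(-22) = 404 - 87*(-1)*(-28)/22 = 404 - 174*7/11 = 404 - 1218/11 = 3226/11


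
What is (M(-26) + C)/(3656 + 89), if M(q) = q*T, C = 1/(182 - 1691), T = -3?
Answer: 117701/5651205 ≈ 0.020828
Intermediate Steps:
C = -1/1509 (C = 1/(-1509) = -1/1509 ≈ -0.00066269)
M(q) = -3*q (M(q) = q*(-3) = -3*q)
(M(-26) + C)/(3656 + 89) = (-3*(-26) - 1/1509)/(3656 + 89) = (78 - 1/1509)/3745 = (117701/1509)*(1/3745) = 117701/5651205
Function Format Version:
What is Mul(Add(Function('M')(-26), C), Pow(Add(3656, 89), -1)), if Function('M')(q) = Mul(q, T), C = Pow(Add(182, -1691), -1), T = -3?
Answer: Rational(117701, 5651205) ≈ 0.020828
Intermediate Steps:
C = Rational(-1, 1509) (C = Pow(-1509, -1) = Rational(-1, 1509) ≈ -0.00066269)
Function('M')(q) = Mul(-3, q) (Function('M')(q) = Mul(q, -3) = Mul(-3, q))
Mul(Add(Function('M')(-26), C), Pow(Add(3656, 89), -1)) = Mul(Add(Mul(-3, -26), Rational(-1, 1509)), Pow(Add(3656, 89), -1)) = Mul(Add(78, Rational(-1, 1509)), Pow(3745, -1)) = Mul(Rational(117701, 1509), Rational(1, 3745)) = Rational(117701, 5651205)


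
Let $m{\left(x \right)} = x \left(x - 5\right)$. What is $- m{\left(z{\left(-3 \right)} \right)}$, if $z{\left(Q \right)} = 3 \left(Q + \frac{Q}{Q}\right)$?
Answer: $-66$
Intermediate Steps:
$z{\left(Q \right)} = 3 + 3 Q$ ($z{\left(Q \right)} = 3 \left(Q + 1\right) = 3 \left(1 + Q\right) = 3 + 3 Q$)
$m{\left(x \right)} = x \left(-5 + x\right)$
$- m{\left(z{\left(-3 \right)} \right)} = - \left(3 + 3 \left(-3\right)\right) \left(-5 + \left(3 + 3 \left(-3\right)\right)\right) = - \left(3 - 9\right) \left(-5 + \left(3 - 9\right)\right) = - \left(-6\right) \left(-5 - 6\right) = - \left(-6\right) \left(-11\right) = \left(-1\right) 66 = -66$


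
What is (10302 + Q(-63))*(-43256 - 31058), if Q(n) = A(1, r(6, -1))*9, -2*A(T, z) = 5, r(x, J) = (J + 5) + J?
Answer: -763910763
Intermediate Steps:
r(x, J) = 5 + 2*J (r(x, J) = (5 + J) + J = 5 + 2*J)
A(T, z) = -5/2 (A(T, z) = -½*5 = -5/2)
Q(n) = -45/2 (Q(n) = -5/2*9 = -45/2)
(10302 + Q(-63))*(-43256 - 31058) = (10302 - 45/2)*(-43256 - 31058) = (20559/2)*(-74314) = -763910763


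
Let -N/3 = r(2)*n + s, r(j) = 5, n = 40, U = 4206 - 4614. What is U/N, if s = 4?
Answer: ⅔ ≈ 0.66667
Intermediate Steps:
U = -408
N = -612 (N = -3*(5*40 + 4) = -3*(200 + 4) = -3*204 = -612)
U/N = -408/(-612) = -408*(-1/612) = ⅔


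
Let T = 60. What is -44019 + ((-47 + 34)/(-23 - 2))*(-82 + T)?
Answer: -1100761/25 ≈ -44030.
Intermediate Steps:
-44019 + ((-47 + 34)/(-23 - 2))*(-82 + T) = -44019 + ((-47 + 34)/(-23 - 2))*(-82 + 60) = -44019 - 13/(-25)*(-22) = -44019 - 13*(-1/25)*(-22) = -44019 + (13/25)*(-22) = -44019 - 286/25 = -1100761/25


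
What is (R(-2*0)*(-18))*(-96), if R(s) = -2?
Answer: -3456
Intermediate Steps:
(R(-2*0)*(-18))*(-96) = -2*(-18)*(-96) = 36*(-96) = -3456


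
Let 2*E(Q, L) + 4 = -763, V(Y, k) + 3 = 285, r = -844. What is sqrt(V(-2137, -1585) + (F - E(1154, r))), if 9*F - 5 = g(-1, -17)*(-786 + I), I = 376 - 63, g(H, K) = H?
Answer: sqrt(25870)/6 ≈ 26.807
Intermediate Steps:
V(Y, k) = 282 (V(Y, k) = -3 + 285 = 282)
I = 313
F = 478/9 (F = 5/9 + (-(-786 + 313))/9 = 5/9 + (-1*(-473))/9 = 5/9 + (1/9)*473 = 5/9 + 473/9 = 478/9 ≈ 53.111)
E(Q, L) = -767/2 (E(Q, L) = -2 + (1/2)*(-763) = -2 - 763/2 = -767/2)
sqrt(V(-2137, -1585) + (F - E(1154, r))) = sqrt(282 + (478/9 - 1*(-767/2))) = sqrt(282 + (478/9 + 767/2)) = sqrt(282 + 7859/18) = sqrt(12935/18) = sqrt(25870)/6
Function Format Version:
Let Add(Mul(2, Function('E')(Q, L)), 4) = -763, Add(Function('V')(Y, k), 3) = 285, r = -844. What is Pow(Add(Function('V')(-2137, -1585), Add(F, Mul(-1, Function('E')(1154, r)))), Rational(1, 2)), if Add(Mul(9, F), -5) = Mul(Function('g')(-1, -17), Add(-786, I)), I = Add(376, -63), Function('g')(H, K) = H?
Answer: Mul(Rational(1, 6), Pow(25870, Rational(1, 2))) ≈ 26.807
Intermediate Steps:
Function('V')(Y, k) = 282 (Function('V')(Y, k) = Add(-3, 285) = 282)
I = 313
F = Rational(478, 9) (F = Add(Rational(5, 9), Mul(Rational(1, 9), Mul(-1, Add(-786, 313)))) = Add(Rational(5, 9), Mul(Rational(1, 9), Mul(-1, -473))) = Add(Rational(5, 9), Mul(Rational(1, 9), 473)) = Add(Rational(5, 9), Rational(473, 9)) = Rational(478, 9) ≈ 53.111)
Function('E')(Q, L) = Rational(-767, 2) (Function('E')(Q, L) = Add(-2, Mul(Rational(1, 2), -763)) = Add(-2, Rational(-763, 2)) = Rational(-767, 2))
Pow(Add(Function('V')(-2137, -1585), Add(F, Mul(-1, Function('E')(1154, r)))), Rational(1, 2)) = Pow(Add(282, Add(Rational(478, 9), Mul(-1, Rational(-767, 2)))), Rational(1, 2)) = Pow(Add(282, Add(Rational(478, 9), Rational(767, 2))), Rational(1, 2)) = Pow(Add(282, Rational(7859, 18)), Rational(1, 2)) = Pow(Rational(12935, 18), Rational(1, 2)) = Mul(Rational(1, 6), Pow(25870, Rational(1, 2)))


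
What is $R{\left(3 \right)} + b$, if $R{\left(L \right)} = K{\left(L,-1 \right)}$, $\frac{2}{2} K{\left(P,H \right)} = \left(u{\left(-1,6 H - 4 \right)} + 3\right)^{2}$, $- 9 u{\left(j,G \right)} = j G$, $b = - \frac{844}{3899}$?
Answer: $\frac{1058447}{315819} \approx 3.3514$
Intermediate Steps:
$b = - \frac{844}{3899}$ ($b = \left(-844\right) \frac{1}{3899} = - \frac{844}{3899} \approx -0.21647$)
$u{\left(j,G \right)} = - \frac{G j}{9}$ ($u{\left(j,G \right)} = - \frac{j G}{9} = - \frac{G j}{9}$)
$K{\left(P,H \right)} = \left(\frac{23}{9} + \frac{2 H}{3}\right)^{2}$ ($K{\left(P,H \right)} = \left(\left(- \frac{1}{9}\right) \left(6 H - 4\right) \left(-1\right) + 3\right)^{2} = \left(\left(- \frac{1}{9}\right) \left(-4 + 6 H\right) \left(-1\right) + 3\right)^{2} = \left(\left(- \frac{4}{9} + \frac{2 H}{3}\right) + 3\right)^{2} = \left(\frac{23}{9} + \frac{2 H}{3}\right)^{2}$)
$R{\left(L \right)} = \frac{289}{81}$ ($R{\left(L \right)} = \frac{\left(23 + 6 \left(-1\right)\right)^{2}}{81} = \frac{\left(23 - 6\right)^{2}}{81} = \frac{17^{2}}{81} = \frac{1}{81} \cdot 289 = \frac{289}{81}$)
$R{\left(3 \right)} + b = \frac{289}{81} - \frac{844}{3899} = \frac{1058447}{315819}$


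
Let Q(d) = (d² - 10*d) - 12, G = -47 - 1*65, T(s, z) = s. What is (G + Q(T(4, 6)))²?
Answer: 21904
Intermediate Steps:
G = -112 (G = -47 - 65 = -112)
Q(d) = -12 + d² - 10*d
(G + Q(T(4, 6)))² = (-112 + (-12 + 4² - 10*4))² = (-112 + (-12 + 16 - 40))² = (-112 - 36)² = (-148)² = 21904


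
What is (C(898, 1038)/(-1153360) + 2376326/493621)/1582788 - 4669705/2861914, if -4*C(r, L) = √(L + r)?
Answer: -2103971741004929507273413/1289459913500805001200960 ≈ -1.6317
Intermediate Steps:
C(r, L) = -√(L + r)/4
(C(898, 1038)/(-1153360) + 2376326/493621)/1582788 - 4669705/2861914 = (-√(1038 + 898)/4/(-1153360) + 2376326/493621)/1582788 - 4669705/2861914 = (-√1936/4*(-1/1153360) + 2376326*(1/493621))*(1/1582788) - 4669705*1/2861914 = (-¼*44*(-1/1153360) + 2376326/493621)*(1/1582788) - 4669705/2861914 = (-11*(-1/1153360) + 2376326/493621)*(1/1582788) - 4669705/2861914 = (11/1153360 + 2376326/493621)*(1/1582788) - 4669705/2861914 = (2740764785191/569322716560)*(1/1582788) - 4669705/2861914 = 2740764785191/901117163898569280 - 4669705/2861914 = -2103971741004929507273413/1289459913500805001200960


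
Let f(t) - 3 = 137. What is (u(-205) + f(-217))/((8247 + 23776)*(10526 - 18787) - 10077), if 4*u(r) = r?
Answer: -71/211641664 ≈ -3.3547e-7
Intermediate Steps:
u(r) = r/4
f(t) = 140 (f(t) = 3 + 137 = 140)
(u(-205) + f(-217))/((8247 + 23776)*(10526 - 18787) - 10077) = ((1/4)*(-205) + 140)/((8247 + 23776)*(10526 - 18787) - 10077) = (-205/4 + 140)/(32023*(-8261) - 10077) = 355/(4*(-264542003 - 10077)) = (355/4)/(-264552080) = (355/4)*(-1/264552080) = -71/211641664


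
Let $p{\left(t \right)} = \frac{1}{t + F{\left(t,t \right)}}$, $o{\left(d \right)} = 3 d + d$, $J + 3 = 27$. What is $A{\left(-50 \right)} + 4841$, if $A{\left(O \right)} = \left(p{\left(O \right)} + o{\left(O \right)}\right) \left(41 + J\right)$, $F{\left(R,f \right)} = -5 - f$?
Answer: $-8172$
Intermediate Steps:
$J = 24$ ($J = -3 + 27 = 24$)
$o{\left(d \right)} = 4 d$
$p{\left(t \right)} = - \frac{1}{5}$ ($p{\left(t \right)} = \frac{1}{t - \left(5 + t\right)} = \frac{1}{-5} = - \frac{1}{5}$)
$A{\left(O \right)} = -13 + 260 O$ ($A{\left(O \right)} = \left(- \frac{1}{5} + 4 O\right) \left(41 + 24\right) = \left(- \frac{1}{5} + 4 O\right) 65 = -13 + 260 O$)
$A{\left(-50 \right)} + 4841 = \left(-13 + 260 \left(-50\right)\right) + 4841 = \left(-13 - 13000\right) + 4841 = -13013 + 4841 = -8172$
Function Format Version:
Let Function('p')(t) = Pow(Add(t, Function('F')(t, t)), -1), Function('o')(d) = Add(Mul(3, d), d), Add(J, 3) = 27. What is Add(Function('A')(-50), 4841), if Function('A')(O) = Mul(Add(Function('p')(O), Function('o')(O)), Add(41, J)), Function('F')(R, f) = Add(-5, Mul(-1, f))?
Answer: -8172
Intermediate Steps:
J = 24 (J = Add(-3, 27) = 24)
Function('o')(d) = Mul(4, d)
Function('p')(t) = Rational(-1, 5) (Function('p')(t) = Pow(Add(t, Add(-5, Mul(-1, t))), -1) = Pow(-5, -1) = Rational(-1, 5))
Function('A')(O) = Add(-13, Mul(260, O)) (Function('A')(O) = Mul(Add(Rational(-1, 5), Mul(4, O)), Add(41, 24)) = Mul(Add(Rational(-1, 5), Mul(4, O)), 65) = Add(-13, Mul(260, O)))
Add(Function('A')(-50), 4841) = Add(Add(-13, Mul(260, -50)), 4841) = Add(Add(-13, -13000), 4841) = Add(-13013, 4841) = -8172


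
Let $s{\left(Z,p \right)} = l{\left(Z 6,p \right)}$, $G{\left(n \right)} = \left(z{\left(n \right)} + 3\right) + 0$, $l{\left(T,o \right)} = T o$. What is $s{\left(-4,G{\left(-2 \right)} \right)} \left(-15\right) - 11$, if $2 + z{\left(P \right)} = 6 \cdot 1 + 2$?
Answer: $3229$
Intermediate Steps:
$z{\left(P \right)} = 6$ ($z{\left(P \right)} = -2 + \left(6 \cdot 1 + 2\right) = -2 + \left(6 + 2\right) = -2 + 8 = 6$)
$G{\left(n \right)} = 9$ ($G{\left(n \right)} = \left(6 + 3\right) + 0 = 9 + 0 = 9$)
$s{\left(Z,p \right)} = 6 Z p$ ($s{\left(Z,p \right)} = Z 6 p = 6 Z p$)
$s{\left(-4,G{\left(-2 \right)} \right)} \left(-15\right) - 11 = 6 \left(-4\right) 9 \left(-15\right) - 11 = \left(-216\right) \left(-15\right) - 11 = 3240 - 11 = 3229$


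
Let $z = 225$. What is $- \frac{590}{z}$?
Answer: $- \frac{118}{45} \approx -2.6222$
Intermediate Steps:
$- \frac{590}{z} = - \frac{590}{225} = \left(-590\right) \frac{1}{225} = - \frac{118}{45}$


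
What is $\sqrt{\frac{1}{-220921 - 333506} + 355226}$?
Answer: $\frac{\sqrt{12132518987518103}}{184809} \approx 596.01$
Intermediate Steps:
$\sqrt{\frac{1}{-220921 - 333506} + 355226} = \sqrt{\frac{1}{-554427} + 355226} = \sqrt{- \frac{1}{554427} + 355226} = \sqrt{\frac{196946885501}{554427}} = \frac{\sqrt{12132518987518103}}{184809}$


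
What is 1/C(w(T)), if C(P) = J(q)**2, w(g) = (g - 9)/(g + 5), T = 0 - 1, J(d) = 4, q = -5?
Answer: 1/16 ≈ 0.062500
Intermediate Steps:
T = -1
w(g) = (-9 + g)/(5 + g)
C(P) = 16 (C(P) = 4**2 = 16)
1/C(w(T)) = 1/16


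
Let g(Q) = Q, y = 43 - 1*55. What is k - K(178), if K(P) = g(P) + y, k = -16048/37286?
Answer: -3102762/18643 ≈ -166.43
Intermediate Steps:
y = -12 (y = 43 - 55 = -12)
k = -8024/18643 (k = -16048*1/37286 = -8024/18643 ≈ -0.43040)
K(P) = -12 + P (K(P) = P - 12 = -12 + P)
k - K(178) = -8024/18643 - (-12 + 178) = -8024/18643 - 1*166 = -8024/18643 - 166 = -3102762/18643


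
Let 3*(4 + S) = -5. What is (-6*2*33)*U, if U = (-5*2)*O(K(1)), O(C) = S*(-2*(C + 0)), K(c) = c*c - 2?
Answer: -44880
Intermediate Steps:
S = -17/3 (S = -4 + (1/3)*(-5) = -4 - 5/3 = -17/3 ≈ -5.6667)
K(c) = -2 + c**2 (K(c) = c**2 - 2 = -2 + c**2)
O(C) = 34*C/3 (O(C) = -(-34)*(C + 0)/3 = -(-34)*C/3 = 34*C/3)
U = 340/3 (U = (-5*2)*(34*(-2 + 1**2)/3) = -340*(-2 + 1)/3 = -340*(-1)/3 = -10*(-34/3) = 340/3 ≈ 113.33)
(-6*2*33)*U = (-6*2*33)*(340/3) = -12*33*(340/3) = -396*340/3 = -44880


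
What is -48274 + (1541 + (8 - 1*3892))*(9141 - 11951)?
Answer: 6535556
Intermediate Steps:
-48274 + (1541 + (8 - 1*3892))*(9141 - 11951) = -48274 + (1541 + (8 - 3892))*(-2810) = -48274 + (1541 - 3884)*(-2810) = -48274 - 2343*(-2810) = -48274 + 6583830 = 6535556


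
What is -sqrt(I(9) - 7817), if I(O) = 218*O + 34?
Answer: -I*sqrt(5821) ≈ -76.296*I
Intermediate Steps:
I(O) = 34 + 218*O
-sqrt(I(9) - 7817) = -sqrt((34 + 218*9) - 7817) = -sqrt((34 + 1962) - 7817) = -sqrt(1996 - 7817) = -sqrt(-5821) = -I*sqrt(5821)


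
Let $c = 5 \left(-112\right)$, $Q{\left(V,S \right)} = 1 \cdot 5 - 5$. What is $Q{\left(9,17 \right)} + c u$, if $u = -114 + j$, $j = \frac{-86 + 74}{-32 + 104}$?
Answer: $\frac{191800}{3} \approx 63933.0$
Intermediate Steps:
$Q{\left(V,S \right)} = 0$ ($Q{\left(V,S \right)} = 5 - 5 = 0$)
$j = - \frac{1}{6}$ ($j = - \frac{12}{72} = \left(-12\right) \frac{1}{72} = - \frac{1}{6} \approx -0.16667$)
$u = - \frac{685}{6}$ ($u = -114 - \frac{1}{6} = - \frac{685}{6} \approx -114.17$)
$c = -560$
$Q{\left(9,17 \right)} + c u = 0 - - \frac{191800}{3} = 0 + \frac{191800}{3} = \frac{191800}{3}$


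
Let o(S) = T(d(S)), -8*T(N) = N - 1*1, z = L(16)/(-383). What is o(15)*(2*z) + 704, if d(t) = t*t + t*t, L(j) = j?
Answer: 271428/383 ≈ 708.69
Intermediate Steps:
z = -16/383 (z = 16/(-383) = 16*(-1/383) = -16/383 ≈ -0.041775)
d(t) = 2*t**2 (d(t) = t**2 + t**2 = 2*t**2)
T(N) = 1/8 - N/8 (T(N) = -(N - 1*1)/8 = -(N - 1)/8 = -(-1 + N)/8 = 1/8 - N/8)
o(S) = 1/8 - S**2/4
o(15)*(2*z) + 704 = (1/8 - 1/4*15**2)*(2*(-16/383)) + 704 = (1/8 - 1/4*225)*(-32/383) + 704 = (1/8 - 225/4)*(-32/383) + 704 = -449/8*(-32/383) + 704 = 1796/383 + 704 = 271428/383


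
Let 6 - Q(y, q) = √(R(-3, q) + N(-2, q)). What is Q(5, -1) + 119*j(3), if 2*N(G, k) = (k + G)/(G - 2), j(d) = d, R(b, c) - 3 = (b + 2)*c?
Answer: 363 - √70/4 ≈ 360.91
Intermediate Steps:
R(b, c) = 3 + c*(2 + b) (R(b, c) = 3 + (b + 2)*c = 3 + (2 + b)*c = 3 + c*(2 + b))
N(G, k) = (G + k)/(2*(-2 + G)) (N(G, k) = ((k + G)/(G - 2))/2 = ((G + k)/(-2 + G))/2 = (G + k)/(2*(-2 + G)))
Q(y, q) = 6 - √(13/4 - 9*q/8) (Q(y, q) = 6 - √((3 + 2*q - 3*q) + (-2 + q)/(2*(-2 - 2))) = 6 - √((3 - q) + (½)*(-2 + q)/(-4)) = 6 - √((3 - q) + (½)*(-¼)*(-2 + q)) = 6 - √((3 - q) + (¼ - q/8)) = 6 - √(13/4 - 9*q/8))
Q(5, -1) + 119*j(3) = (6 - √(52 - 18*(-1))/4) + 119*3 = (6 - √(52 + 18)/4) + 357 = (6 - √70/4) + 357 = 363 - √70/4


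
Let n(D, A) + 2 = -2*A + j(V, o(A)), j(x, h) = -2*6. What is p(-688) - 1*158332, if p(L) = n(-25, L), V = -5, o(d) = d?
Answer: -156970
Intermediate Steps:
j(x, h) = -12
n(D, A) = -14 - 2*A (n(D, A) = -2 + (-2*A - 12) = -2 + (-12 - 2*A) = -14 - 2*A)
p(L) = -14 - 2*L
p(-688) - 1*158332 = (-14 - 2*(-688)) - 1*158332 = (-14 + 1376) - 158332 = 1362 - 158332 = -156970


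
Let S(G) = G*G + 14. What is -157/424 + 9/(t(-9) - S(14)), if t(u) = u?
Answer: -12733/30952 ≈ -0.41138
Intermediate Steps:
S(G) = 14 + G² (S(G) = G² + 14 = 14 + G²)
-157/424 + 9/(t(-9) - S(14)) = -157/424 + 9/(-9 - (14 + 14²)) = -157*1/424 + 9/(-9 - (14 + 196)) = -157/424 + 9/(-9 - 1*210) = -157/424 + 9/(-9 - 210) = -157/424 + 9/(-219) = -157/424 + 9*(-1/219) = -157/424 - 3/73 = -12733/30952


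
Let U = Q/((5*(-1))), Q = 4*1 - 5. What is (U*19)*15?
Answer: 57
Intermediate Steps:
Q = -1 (Q = 4 - 5 = -1)
U = ⅕ (U = -1/(5*(-1)) = -1/(-5) = -1*(-⅕) = ⅕ ≈ 0.20000)
(U*19)*15 = ((⅕)*19)*15 = (19/5)*15 = 57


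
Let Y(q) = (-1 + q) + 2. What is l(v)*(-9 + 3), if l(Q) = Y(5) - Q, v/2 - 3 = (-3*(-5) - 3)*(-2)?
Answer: -288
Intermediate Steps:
v = -42 (v = 6 + 2*((-3*(-5) - 3)*(-2)) = 6 + 2*((15 - 3)*(-2)) = 6 + 2*(12*(-2)) = 6 + 2*(-24) = 6 - 48 = -42)
Y(q) = 1 + q
l(Q) = 6 - Q (l(Q) = (1 + 5) - Q = 6 - Q)
l(v)*(-9 + 3) = (6 - 1*(-42))*(-9 + 3) = (6 + 42)*(-6) = 48*(-6) = -288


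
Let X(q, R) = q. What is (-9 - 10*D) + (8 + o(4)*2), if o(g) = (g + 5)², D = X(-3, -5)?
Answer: 191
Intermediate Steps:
D = -3
o(g) = (5 + g)²
(-9 - 10*D) + (8 + o(4)*2) = (-9 - 10*(-3)) + (8 + (5 + 4)²*2) = (-9 + 30) + (8 + 9²*2) = 21 + (8 + 81*2) = 21 + (8 + 162) = 21 + 170 = 191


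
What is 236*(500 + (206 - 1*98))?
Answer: 143488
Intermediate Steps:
236*(500 + (206 - 1*98)) = 236*(500 + (206 - 98)) = 236*(500 + 108) = 236*608 = 143488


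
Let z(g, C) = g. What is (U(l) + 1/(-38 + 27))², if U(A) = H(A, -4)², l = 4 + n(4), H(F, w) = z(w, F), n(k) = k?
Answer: 30625/121 ≈ 253.10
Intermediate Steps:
H(F, w) = w
l = 8 (l = 4 + 4 = 8)
U(A) = 16 (U(A) = (-4)² = 16)
(U(l) + 1/(-38 + 27))² = (16 + 1/(-38 + 27))² = (16 + 1/(-11))² = (16 - 1/11)² = (175/11)² = 30625/121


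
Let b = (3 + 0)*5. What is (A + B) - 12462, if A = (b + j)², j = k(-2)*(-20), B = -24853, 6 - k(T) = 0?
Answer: -26290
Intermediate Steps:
k(T) = 6 (k(T) = 6 - 1*0 = 6 + 0 = 6)
b = 15 (b = 3*5 = 15)
j = -120 (j = 6*(-20) = -120)
A = 11025 (A = (15 - 120)² = (-105)² = 11025)
(A + B) - 12462 = (11025 - 24853) - 12462 = -13828 - 12462 = -26290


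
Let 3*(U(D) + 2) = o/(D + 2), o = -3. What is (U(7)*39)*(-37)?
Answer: 9139/3 ≈ 3046.3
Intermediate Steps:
U(D) = -2 - 1/(2 + D) (U(D) = -2 + (-3/(D + 2))/3 = -2 + (-3/(2 + D))/3 = -2 - 1/(2 + D))
(U(7)*39)*(-37) = (((-5 - 2*7)/(2 + 7))*39)*(-37) = (((-5 - 14)/9)*39)*(-37) = (((⅑)*(-19))*39)*(-37) = -19/9*39*(-37) = -247/3*(-37) = 9139/3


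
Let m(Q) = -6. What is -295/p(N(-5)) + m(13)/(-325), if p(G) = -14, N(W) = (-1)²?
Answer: 95959/4550 ≈ 21.090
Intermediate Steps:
N(W) = 1
-295/p(N(-5)) + m(13)/(-325) = -295/(-14) - 6/(-325) = -295*(-1/14) - 6*(-1/325) = 295/14 + 6/325 = 95959/4550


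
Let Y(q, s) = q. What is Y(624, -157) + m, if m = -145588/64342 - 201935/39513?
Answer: 783839018945/1271172723 ≈ 616.63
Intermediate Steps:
m = -9372760207/1271172723 (m = -145588*1/64342 - 201935*1/39513 = -72794/32171 - 201935/39513 = -9372760207/1271172723 ≈ -7.3733)
Y(624, -157) + m = 624 - 9372760207/1271172723 = 783839018945/1271172723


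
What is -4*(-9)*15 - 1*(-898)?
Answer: 1438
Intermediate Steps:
-4*(-9)*15 - 1*(-898) = 36*15 + 898 = 540 + 898 = 1438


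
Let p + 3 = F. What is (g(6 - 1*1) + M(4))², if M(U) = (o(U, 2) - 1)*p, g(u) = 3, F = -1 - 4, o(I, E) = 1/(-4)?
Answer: 169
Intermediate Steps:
o(I, E) = -¼
F = -5
p = -8 (p = -3 - 5 = -8)
M(U) = 10 (M(U) = (-¼ - 1)*(-8) = -5/4*(-8) = 10)
(g(6 - 1*1) + M(4))² = (3 + 10)² = 13² = 169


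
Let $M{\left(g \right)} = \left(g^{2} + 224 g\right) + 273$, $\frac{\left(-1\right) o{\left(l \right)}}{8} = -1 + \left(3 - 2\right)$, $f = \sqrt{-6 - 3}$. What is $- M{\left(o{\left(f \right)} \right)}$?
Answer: $-273$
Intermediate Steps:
$f = 3 i$ ($f = \sqrt{-9} = 3 i \approx 3.0 i$)
$o{\left(l \right)} = 0$ ($o{\left(l \right)} = - 8 \left(-1 + \left(3 - 2\right)\right) = - 8 \left(-1 + 1\right) = \left(-8\right) 0 = 0$)
$M{\left(g \right)} = 273 + g^{2} + 224 g$
$- M{\left(o{\left(f \right)} \right)} = - (273 + 0^{2} + 224 \cdot 0) = - (273 + 0 + 0) = \left(-1\right) 273 = -273$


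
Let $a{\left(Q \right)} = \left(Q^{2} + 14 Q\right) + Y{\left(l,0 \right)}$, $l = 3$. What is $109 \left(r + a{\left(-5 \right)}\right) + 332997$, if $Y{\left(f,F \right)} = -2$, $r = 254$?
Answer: $355560$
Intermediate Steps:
$a{\left(Q \right)} = -2 + Q^{2} + 14 Q$ ($a{\left(Q \right)} = \left(Q^{2} + 14 Q\right) - 2 = -2 + Q^{2} + 14 Q$)
$109 \left(r + a{\left(-5 \right)}\right) + 332997 = 109 \left(254 + \left(-2 + \left(-5\right)^{2} + 14 \left(-5\right)\right)\right) + 332997 = 109 \left(254 - 47\right) + 332997 = 109 \cdot 207 + 332997 = 22563 + 332997 = 355560$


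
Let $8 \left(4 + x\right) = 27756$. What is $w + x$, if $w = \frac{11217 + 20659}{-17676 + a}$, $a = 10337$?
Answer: $\frac{50802857}{14678} \approx 3461.2$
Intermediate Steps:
$w = - \frac{31876}{7339}$ ($w = \frac{11217 + 20659}{-17676 + 10337} = \frac{31876}{-7339} = 31876 \left(- \frac{1}{7339}\right) = - \frac{31876}{7339} \approx -4.3434$)
$x = \frac{6931}{2}$ ($x = -4 + \frac{1}{8} \cdot 27756 = -4 + \frac{6939}{2} = \frac{6931}{2} \approx 3465.5$)
$w + x = - \frac{31876}{7339} + \frac{6931}{2} = \frac{50802857}{14678}$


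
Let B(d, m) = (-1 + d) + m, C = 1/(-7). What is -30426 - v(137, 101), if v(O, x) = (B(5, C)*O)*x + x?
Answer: -587288/7 ≈ -83898.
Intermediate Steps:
C = -⅐ ≈ -0.14286
B(d, m) = -1 + d + m
v(O, x) = x + 27*O*x/7 (v(O, x) = ((-1 + 5 - ⅐)*O)*x + x = (27*O/7)*x + x = 27*O*x/7 + x = x + 27*O*x/7)
-30426 - v(137, 101) = -30426 - 101*(7 + 27*137)/7 = -30426 - 101*(7 + 3699)/7 = -30426 - 101*3706/7 = -30426 - 1*374306/7 = -30426 - 374306/7 = -587288/7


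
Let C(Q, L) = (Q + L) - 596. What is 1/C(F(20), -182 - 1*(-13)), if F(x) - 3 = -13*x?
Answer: -1/1022 ≈ -0.00097847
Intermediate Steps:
F(x) = 3 - 13*x
C(Q, L) = -596 + L + Q (C(Q, L) = (L + Q) - 596 = -596 + L + Q)
1/C(F(20), -182 - 1*(-13)) = 1/(-596 + (-182 - 1*(-13)) + (3 - 13*20)) = 1/(-596 + (-182 + 13) + (3 - 260)) = 1/(-596 - 169 - 257) = 1/(-1022) = -1/1022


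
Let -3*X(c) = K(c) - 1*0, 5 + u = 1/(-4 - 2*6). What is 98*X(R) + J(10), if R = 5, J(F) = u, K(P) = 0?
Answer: -81/16 ≈ -5.0625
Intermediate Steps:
u = -81/16 (u = -5 + 1/(-4 - 2*6) = -5 + 1/(-4 - 12) = -5 + 1/(-16) = -5 - 1/16 = -81/16 ≈ -5.0625)
J(F) = -81/16
X(c) = 0 (X(c) = -(0 - 1*0)/3 = -(0 + 0)/3 = -⅓*0 = 0)
98*X(R) + J(10) = 98*0 - 81/16 = 0 - 81/16 = -81/16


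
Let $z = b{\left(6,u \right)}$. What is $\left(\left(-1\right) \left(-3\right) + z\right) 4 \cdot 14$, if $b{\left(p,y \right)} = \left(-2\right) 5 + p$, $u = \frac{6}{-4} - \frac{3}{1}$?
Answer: $-56$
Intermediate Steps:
$u = - \frac{9}{2}$ ($u = 6 \left(- \frac{1}{4}\right) - 3 = - \frac{3}{2} - 3 = - \frac{9}{2} \approx -4.5$)
$b{\left(p,y \right)} = -10 + p$
$z = -4$ ($z = -10 + 6 = -4$)
$\left(\left(-1\right) \left(-3\right) + z\right) 4 \cdot 14 = \left(\left(-1\right) \left(-3\right) - 4\right) 4 \cdot 14 = \left(3 - 4\right) 4 \cdot 14 = \left(-1\right) 4 \cdot 14 = \left(-4\right) 14 = -56$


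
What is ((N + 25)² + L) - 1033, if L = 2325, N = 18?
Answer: 3141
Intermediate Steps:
((N + 25)² + L) - 1033 = ((18 + 25)² + 2325) - 1033 = (43² + 2325) - 1033 = (1849 + 2325) - 1033 = 4174 - 1033 = 3141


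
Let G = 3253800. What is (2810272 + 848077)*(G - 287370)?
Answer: 10852236224070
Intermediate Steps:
(2810272 + 848077)*(G - 287370) = (2810272 + 848077)*(3253800 - 287370) = 3658349*2966430 = 10852236224070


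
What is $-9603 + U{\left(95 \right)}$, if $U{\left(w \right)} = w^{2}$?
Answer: $-578$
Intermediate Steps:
$-9603 + U{\left(95 \right)} = -9603 + 95^{2} = -9603 + 9025 = -578$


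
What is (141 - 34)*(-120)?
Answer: -12840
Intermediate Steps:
(141 - 34)*(-120) = 107*(-120) = -12840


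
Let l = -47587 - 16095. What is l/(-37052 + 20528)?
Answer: 1873/486 ≈ 3.8539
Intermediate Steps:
l = -63682
l/(-37052 + 20528) = -63682/(-37052 + 20528) = -63682/(-16524) = -63682*(-1/16524) = 1873/486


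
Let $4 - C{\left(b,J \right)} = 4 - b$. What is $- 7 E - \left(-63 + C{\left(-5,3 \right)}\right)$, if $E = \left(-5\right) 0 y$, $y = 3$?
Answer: $68$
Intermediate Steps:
$C{\left(b,J \right)} = b$ ($C{\left(b,J \right)} = 4 - \left(4 - b\right) = 4 + \left(-4 + b\right) = b$)
$E = 0$ ($E = \left(-5\right) 0 \cdot 3 = 0 \cdot 3 = 0$)
$- 7 E - \left(-63 + C{\left(-5,3 \right)}\right) = \left(-7\right) 0 + \left(63 - -5\right) = 0 + \left(63 + 5\right) = 0 + 68 = 68$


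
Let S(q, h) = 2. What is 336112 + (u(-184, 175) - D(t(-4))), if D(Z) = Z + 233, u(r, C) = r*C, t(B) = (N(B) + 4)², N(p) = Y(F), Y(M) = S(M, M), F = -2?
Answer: 303643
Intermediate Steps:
Y(M) = 2
N(p) = 2
t(B) = 36 (t(B) = (2 + 4)² = 6² = 36)
u(r, C) = C*r
D(Z) = 233 + Z
336112 + (u(-184, 175) - D(t(-4))) = 336112 + (175*(-184) - (233 + 36)) = 336112 + (-32200 - 1*269) = 336112 + (-32200 - 269) = 336112 - 32469 = 303643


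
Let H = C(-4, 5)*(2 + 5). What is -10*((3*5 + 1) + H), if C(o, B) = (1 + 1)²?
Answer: -440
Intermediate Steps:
C(o, B) = 4 (C(o, B) = 2² = 4)
H = 28 (H = 4*(2 + 5) = 4*7 = 28)
-10*((3*5 + 1) + H) = -10*((3*5 + 1) + 28) = -10*((15 + 1) + 28) = -10*(16 + 28) = -10*44 = -440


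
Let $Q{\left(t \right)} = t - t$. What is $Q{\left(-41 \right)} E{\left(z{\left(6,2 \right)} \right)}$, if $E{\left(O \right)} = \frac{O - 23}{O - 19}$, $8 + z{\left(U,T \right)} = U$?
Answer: $0$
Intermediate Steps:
$Q{\left(t \right)} = 0$
$z{\left(U,T \right)} = -8 + U$
$E{\left(O \right)} = \frac{-23 + O}{-19 + O}$
$Q{\left(-41 \right)} E{\left(z{\left(6,2 \right)} \right)} = 0 \frac{-23 + \left(-8 + 6\right)}{-19 + \left(-8 + 6\right)} = 0 \frac{-23 - 2}{-19 - 2} = 0 \frac{1}{-21} \left(-25\right) = 0 \left(\left(- \frac{1}{21}\right) \left(-25\right)\right) = 0 \cdot \frac{25}{21} = 0$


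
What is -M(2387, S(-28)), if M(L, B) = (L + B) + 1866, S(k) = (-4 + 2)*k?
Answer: -4309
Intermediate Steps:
S(k) = -2*k
M(L, B) = 1866 + B + L (M(L, B) = (B + L) + 1866 = 1866 + B + L)
-M(2387, S(-28)) = -(1866 - 2*(-28) + 2387) = -(1866 + 56 + 2387) = -1*4309 = -4309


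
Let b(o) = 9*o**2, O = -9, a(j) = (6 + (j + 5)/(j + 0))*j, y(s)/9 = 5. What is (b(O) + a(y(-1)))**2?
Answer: 1100401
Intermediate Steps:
y(s) = 45 (y(s) = 9*5 = 45)
a(j) = j*(6 + (5 + j)/j) (a(j) = (6 + (5 + j)/j)*j = j*(6 + (5 + j)/j))
(b(O) + a(y(-1)))**2 = (9*(-9)**2 + (5 + 7*45))**2 = (9*81 + (5 + 315))**2 = (729 + 320)**2 = 1049**2 = 1100401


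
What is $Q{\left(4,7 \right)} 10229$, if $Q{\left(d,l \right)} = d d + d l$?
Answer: $450076$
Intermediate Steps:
$Q{\left(d,l \right)} = d^{2} + d l$
$Q{\left(4,7 \right)} 10229 = 4 \left(4 + 7\right) 10229 = 4 \cdot 11 \cdot 10229 = 44 \cdot 10229 = 450076$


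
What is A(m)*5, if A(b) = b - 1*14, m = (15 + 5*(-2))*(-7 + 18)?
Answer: 205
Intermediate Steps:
m = 55 (m = (15 - 10)*11 = 5*11 = 55)
A(b) = -14 + b (A(b) = b - 14 = -14 + b)
A(m)*5 = (-14 + 55)*5 = 41*5 = 205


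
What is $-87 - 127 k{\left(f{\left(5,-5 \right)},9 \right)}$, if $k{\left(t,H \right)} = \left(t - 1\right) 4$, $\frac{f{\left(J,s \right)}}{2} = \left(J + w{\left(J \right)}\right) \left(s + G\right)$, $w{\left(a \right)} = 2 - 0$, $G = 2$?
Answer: $21757$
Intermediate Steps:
$w{\left(a \right)} = 2$ ($w{\left(a \right)} = 2 + 0 = 2$)
$f{\left(J,s \right)} = 2 \left(2 + J\right) \left(2 + s\right)$ ($f{\left(J,s \right)} = 2 \left(J + 2\right) \left(s + 2\right) = 2 \left(2 + J\right) \left(2 + s\right)$)
$k{\left(t,H \right)} = -4 + 4 t$ ($k{\left(t,H \right)} = \left(-1 + t\right) 4 = -4 + 4 t$)
$-87 - 127 k{\left(f{\left(5,-5 \right)},9 \right)} = -87 - 127 \left(-4 + 4 \left(8 + 4 \cdot 5 + 4 \left(-5\right) + 2 \cdot 5 \left(-5\right)\right)\right) = -87 - 127 \left(-4 + 4 \left(8 + 20 - 20 - 50\right)\right) = -87 - 127 \left(-4 + 4 \left(-42\right)\right) = -87 - 127 \left(-4 - 168\right) = -87 - -21844 = -87 + 21844 = 21757$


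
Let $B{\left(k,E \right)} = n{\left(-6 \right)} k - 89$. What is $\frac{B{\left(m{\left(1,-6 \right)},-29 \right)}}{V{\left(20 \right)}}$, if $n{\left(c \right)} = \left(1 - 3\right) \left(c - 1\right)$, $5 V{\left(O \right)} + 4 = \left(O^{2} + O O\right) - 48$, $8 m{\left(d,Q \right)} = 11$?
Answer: $- \frac{1395}{2992} \approx -0.46624$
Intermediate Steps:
$m{\left(d,Q \right)} = \frac{11}{8}$ ($m{\left(d,Q \right)} = \frac{1}{8} \cdot 11 = \frac{11}{8}$)
$V{\left(O \right)} = - \frac{52}{5} + \frac{2 O^{2}}{5}$ ($V{\left(O \right)} = - \frac{4}{5} + \frac{\left(O^{2} + O O\right) - 48}{5} = - \frac{4}{5} + \frac{\left(O^{2} + O^{2}\right) - 48}{5} = - \frac{4}{5} + \frac{2 O^{2} - 48}{5} = - \frac{4}{5} + \frac{-48 + 2 O^{2}}{5} = - \frac{4}{5} + \left(- \frac{48}{5} + \frac{2 O^{2}}{5}\right) = - \frac{52}{5} + \frac{2 O^{2}}{5}$)
$n{\left(c \right)} = 2 - 2 c$ ($n{\left(c \right)} = - 2 \left(-1 + c\right) = 2 - 2 c$)
$B{\left(k,E \right)} = -89 + 14 k$ ($B{\left(k,E \right)} = \left(2 - -12\right) k - 89 = \left(2 + 12\right) k - 89 = 14 k - 89 = -89 + 14 k$)
$\frac{B{\left(m{\left(1,-6 \right)},-29 \right)}}{V{\left(20 \right)}} = \frac{-89 + 14 \cdot \frac{11}{8}}{- \frac{52}{5} + \frac{2 \cdot 20^{2}}{5}} = \frac{-89 + \frac{77}{4}}{- \frac{52}{5} + \frac{2}{5} \cdot 400} = - \frac{279}{4 \left(- \frac{52}{5} + 160\right)} = - \frac{279}{4 \cdot \frac{748}{5}} = \left(- \frac{279}{4}\right) \frac{5}{748} = - \frac{1395}{2992}$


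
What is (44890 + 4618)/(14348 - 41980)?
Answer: -12377/6908 ≈ -1.7917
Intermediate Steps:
(44890 + 4618)/(14348 - 41980) = 49508/(-27632) = 49508*(-1/27632) = -12377/6908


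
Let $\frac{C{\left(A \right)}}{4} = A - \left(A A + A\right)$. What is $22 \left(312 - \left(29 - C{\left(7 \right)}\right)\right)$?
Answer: $1914$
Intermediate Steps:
$C{\left(A \right)} = - 4 A^{2}$ ($C{\left(A \right)} = 4 \left(A - \left(A A + A\right)\right) = 4 \left(A - \left(A^{2} + A\right)\right) = 4 \left(A - \left(A + A^{2}\right)\right) = 4 \left(- A^{2}\right) = - 4 A^{2}$)
$22 \left(312 - \left(29 - C{\left(7 \right)}\right)\right) = 22 \left(312 - \left(29 - - 4 \cdot 7^{2}\right)\right) = 22 \left(312 - \left(29 - \left(-4\right) 49\right)\right) = 22 \left(312 - \left(29 - -196\right)\right) = 22 \left(312 - \left(29 + 196\right)\right) = 22 \left(312 - 225\right) = 22 \cdot 87 = 1914$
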